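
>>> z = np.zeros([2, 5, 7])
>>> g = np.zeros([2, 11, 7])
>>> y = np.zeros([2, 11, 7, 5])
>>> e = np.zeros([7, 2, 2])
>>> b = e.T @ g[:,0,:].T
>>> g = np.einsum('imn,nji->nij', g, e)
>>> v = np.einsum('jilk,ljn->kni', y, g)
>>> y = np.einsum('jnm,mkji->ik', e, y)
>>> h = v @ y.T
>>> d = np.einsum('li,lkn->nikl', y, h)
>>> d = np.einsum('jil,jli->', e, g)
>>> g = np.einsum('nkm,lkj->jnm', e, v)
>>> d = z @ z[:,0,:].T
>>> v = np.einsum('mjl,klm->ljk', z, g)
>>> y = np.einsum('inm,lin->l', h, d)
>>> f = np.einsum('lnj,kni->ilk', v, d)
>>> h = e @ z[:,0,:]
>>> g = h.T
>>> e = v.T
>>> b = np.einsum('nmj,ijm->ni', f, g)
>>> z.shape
(2, 5, 7)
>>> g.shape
(7, 2, 7)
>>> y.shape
(2,)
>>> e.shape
(11, 5, 7)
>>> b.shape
(2, 7)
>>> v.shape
(7, 5, 11)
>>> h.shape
(7, 2, 7)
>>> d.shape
(2, 5, 2)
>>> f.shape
(2, 7, 2)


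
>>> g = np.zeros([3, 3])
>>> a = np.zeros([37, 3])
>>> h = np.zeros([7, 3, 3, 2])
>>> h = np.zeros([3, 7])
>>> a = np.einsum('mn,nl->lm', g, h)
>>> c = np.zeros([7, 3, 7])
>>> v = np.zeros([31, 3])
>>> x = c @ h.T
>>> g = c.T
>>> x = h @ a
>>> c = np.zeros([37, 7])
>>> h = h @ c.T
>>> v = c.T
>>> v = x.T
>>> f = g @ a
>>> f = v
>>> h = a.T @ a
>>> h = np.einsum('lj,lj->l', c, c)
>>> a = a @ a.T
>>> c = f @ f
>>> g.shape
(7, 3, 7)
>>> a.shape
(7, 7)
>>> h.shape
(37,)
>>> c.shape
(3, 3)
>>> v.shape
(3, 3)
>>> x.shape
(3, 3)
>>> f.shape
(3, 3)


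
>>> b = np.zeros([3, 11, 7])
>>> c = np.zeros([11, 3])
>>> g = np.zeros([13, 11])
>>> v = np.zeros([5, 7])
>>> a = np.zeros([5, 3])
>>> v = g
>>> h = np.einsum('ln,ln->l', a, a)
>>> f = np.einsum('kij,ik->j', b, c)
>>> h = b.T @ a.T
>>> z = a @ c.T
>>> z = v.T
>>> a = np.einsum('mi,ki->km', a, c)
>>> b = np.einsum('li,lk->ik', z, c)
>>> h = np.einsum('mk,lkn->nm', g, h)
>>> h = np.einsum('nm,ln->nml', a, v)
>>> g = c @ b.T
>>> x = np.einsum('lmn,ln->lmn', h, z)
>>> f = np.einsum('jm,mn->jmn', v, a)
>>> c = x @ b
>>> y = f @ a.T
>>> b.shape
(13, 3)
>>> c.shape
(11, 5, 3)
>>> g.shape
(11, 13)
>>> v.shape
(13, 11)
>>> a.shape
(11, 5)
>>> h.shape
(11, 5, 13)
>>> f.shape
(13, 11, 5)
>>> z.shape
(11, 13)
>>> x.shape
(11, 5, 13)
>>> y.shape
(13, 11, 11)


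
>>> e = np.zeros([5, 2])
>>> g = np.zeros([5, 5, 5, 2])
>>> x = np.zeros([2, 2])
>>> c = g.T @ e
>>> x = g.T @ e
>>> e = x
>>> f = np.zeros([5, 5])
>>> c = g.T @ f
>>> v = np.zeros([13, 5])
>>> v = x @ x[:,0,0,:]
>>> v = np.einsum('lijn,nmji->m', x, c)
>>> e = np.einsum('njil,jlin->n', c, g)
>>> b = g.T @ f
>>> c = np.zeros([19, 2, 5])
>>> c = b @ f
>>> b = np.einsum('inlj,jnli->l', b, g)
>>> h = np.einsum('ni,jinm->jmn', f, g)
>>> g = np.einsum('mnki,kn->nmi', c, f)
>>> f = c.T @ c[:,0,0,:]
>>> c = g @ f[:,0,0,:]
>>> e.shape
(2,)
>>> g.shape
(5, 2, 5)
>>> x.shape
(2, 5, 5, 2)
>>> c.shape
(5, 2, 5)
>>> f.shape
(5, 5, 5, 5)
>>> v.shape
(5,)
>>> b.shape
(5,)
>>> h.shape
(5, 2, 5)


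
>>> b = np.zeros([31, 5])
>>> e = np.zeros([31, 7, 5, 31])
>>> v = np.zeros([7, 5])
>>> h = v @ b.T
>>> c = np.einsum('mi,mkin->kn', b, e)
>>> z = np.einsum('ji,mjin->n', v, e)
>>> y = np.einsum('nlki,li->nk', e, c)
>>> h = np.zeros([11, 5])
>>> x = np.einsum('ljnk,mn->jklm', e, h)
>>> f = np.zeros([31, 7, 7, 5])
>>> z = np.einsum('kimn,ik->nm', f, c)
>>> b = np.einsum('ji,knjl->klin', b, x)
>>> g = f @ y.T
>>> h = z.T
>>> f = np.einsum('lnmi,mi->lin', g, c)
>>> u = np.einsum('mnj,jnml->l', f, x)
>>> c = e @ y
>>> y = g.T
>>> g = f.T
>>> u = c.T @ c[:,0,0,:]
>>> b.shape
(7, 11, 5, 31)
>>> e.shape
(31, 7, 5, 31)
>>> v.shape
(7, 5)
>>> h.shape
(7, 5)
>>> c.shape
(31, 7, 5, 5)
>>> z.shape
(5, 7)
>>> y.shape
(31, 7, 7, 31)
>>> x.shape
(7, 31, 31, 11)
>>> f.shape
(31, 31, 7)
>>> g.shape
(7, 31, 31)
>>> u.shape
(5, 5, 7, 5)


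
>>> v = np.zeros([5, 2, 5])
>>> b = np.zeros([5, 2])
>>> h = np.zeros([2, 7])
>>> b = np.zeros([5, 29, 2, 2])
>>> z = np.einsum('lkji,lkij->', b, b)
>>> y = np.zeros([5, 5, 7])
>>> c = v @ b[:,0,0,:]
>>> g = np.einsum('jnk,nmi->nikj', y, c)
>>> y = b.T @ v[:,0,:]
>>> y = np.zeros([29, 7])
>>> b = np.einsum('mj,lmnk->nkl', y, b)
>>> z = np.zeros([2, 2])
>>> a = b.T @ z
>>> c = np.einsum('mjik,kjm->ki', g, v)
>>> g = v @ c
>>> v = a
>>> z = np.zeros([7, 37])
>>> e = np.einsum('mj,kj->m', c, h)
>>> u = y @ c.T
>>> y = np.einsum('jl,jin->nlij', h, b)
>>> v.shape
(5, 2, 2)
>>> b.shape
(2, 2, 5)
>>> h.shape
(2, 7)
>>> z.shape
(7, 37)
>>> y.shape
(5, 7, 2, 2)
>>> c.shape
(5, 7)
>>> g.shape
(5, 2, 7)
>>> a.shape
(5, 2, 2)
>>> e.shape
(5,)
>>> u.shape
(29, 5)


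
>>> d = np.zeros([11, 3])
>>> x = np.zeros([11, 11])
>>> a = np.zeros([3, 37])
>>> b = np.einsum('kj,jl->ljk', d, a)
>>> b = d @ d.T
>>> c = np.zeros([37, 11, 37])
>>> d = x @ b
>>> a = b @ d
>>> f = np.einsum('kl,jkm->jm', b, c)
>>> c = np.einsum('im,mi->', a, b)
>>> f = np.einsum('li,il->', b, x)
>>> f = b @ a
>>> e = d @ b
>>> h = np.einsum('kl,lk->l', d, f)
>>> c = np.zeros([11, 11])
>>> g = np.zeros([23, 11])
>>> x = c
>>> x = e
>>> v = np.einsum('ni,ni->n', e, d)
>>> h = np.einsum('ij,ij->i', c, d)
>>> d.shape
(11, 11)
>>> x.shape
(11, 11)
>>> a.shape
(11, 11)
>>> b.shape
(11, 11)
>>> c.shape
(11, 11)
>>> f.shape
(11, 11)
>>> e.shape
(11, 11)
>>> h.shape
(11,)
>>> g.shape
(23, 11)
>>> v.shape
(11,)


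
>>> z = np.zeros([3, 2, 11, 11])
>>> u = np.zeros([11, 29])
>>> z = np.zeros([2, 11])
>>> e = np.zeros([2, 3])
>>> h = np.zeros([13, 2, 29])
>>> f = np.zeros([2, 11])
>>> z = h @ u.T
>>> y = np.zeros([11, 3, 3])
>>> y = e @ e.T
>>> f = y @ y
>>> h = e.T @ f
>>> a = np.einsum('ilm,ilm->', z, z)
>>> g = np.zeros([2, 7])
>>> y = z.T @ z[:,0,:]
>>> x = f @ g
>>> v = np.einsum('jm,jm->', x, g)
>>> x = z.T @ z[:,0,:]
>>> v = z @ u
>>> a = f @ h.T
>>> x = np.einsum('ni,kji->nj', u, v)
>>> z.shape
(13, 2, 11)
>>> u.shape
(11, 29)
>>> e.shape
(2, 3)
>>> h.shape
(3, 2)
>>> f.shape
(2, 2)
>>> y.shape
(11, 2, 11)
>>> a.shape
(2, 3)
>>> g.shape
(2, 7)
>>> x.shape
(11, 2)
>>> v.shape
(13, 2, 29)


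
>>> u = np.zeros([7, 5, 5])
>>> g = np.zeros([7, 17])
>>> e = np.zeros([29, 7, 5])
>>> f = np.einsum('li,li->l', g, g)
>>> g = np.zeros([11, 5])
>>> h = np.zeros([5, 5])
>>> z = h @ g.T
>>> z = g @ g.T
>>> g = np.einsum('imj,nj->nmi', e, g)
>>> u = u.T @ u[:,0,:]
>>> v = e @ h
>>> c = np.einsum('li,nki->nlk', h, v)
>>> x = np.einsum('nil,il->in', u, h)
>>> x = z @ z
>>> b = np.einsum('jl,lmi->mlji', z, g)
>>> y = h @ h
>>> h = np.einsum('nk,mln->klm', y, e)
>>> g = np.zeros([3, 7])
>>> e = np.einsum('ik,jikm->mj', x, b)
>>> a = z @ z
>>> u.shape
(5, 5, 5)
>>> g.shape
(3, 7)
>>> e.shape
(29, 7)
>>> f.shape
(7,)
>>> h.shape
(5, 7, 29)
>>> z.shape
(11, 11)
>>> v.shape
(29, 7, 5)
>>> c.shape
(29, 5, 7)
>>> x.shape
(11, 11)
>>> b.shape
(7, 11, 11, 29)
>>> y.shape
(5, 5)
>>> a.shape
(11, 11)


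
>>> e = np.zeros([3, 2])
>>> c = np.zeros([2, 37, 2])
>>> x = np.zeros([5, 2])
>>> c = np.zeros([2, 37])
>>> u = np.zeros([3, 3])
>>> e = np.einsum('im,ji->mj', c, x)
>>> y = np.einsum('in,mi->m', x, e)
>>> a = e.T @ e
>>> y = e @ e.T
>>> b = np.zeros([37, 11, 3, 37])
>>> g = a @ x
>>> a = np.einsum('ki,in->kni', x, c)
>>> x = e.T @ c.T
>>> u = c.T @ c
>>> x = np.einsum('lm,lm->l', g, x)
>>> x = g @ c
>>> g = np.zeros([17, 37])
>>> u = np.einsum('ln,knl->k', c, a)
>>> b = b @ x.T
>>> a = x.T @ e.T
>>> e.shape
(37, 5)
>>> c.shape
(2, 37)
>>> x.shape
(5, 37)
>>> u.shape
(5,)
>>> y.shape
(37, 37)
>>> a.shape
(37, 37)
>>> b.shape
(37, 11, 3, 5)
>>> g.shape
(17, 37)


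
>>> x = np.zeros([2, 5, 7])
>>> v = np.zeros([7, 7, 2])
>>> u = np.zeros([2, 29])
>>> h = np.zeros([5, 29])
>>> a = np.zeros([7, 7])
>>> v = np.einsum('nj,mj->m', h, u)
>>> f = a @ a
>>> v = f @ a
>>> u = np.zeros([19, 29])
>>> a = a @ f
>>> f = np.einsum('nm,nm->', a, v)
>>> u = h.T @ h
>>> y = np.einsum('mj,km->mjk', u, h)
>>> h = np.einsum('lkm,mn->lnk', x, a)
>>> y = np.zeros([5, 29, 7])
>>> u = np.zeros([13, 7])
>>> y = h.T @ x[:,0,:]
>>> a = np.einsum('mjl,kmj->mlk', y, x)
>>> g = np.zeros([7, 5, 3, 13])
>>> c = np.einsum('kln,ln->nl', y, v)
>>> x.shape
(2, 5, 7)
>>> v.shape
(7, 7)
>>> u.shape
(13, 7)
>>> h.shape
(2, 7, 5)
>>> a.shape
(5, 7, 2)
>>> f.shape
()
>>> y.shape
(5, 7, 7)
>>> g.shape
(7, 5, 3, 13)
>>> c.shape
(7, 7)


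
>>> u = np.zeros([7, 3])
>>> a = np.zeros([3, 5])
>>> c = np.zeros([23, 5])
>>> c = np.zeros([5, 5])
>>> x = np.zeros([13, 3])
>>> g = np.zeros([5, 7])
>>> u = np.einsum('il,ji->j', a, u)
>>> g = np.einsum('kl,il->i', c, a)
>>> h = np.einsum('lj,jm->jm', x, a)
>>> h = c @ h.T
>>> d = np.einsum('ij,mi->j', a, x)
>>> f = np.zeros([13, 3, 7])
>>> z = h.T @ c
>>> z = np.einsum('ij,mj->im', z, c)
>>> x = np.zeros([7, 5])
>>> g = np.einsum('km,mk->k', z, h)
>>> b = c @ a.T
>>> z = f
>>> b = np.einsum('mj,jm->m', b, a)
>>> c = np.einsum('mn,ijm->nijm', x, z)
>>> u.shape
(7,)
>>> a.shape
(3, 5)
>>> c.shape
(5, 13, 3, 7)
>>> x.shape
(7, 5)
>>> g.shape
(3,)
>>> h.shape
(5, 3)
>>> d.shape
(5,)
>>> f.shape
(13, 3, 7)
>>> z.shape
(13, 3, 7)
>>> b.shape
(5,)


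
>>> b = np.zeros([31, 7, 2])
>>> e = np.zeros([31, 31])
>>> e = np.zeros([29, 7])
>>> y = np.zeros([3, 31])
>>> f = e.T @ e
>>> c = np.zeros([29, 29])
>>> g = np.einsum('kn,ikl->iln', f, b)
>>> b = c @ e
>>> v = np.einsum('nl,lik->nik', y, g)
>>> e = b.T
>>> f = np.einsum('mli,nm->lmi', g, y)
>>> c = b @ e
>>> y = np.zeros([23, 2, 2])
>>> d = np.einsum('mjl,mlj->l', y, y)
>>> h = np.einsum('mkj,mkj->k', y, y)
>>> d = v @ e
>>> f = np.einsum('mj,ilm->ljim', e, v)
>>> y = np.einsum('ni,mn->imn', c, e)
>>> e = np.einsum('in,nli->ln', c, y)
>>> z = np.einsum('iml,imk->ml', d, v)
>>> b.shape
(29, 7)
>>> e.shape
(7, 29)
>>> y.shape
(29, 7, 29)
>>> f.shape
(2, 29, 3, 7)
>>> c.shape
(29, 29)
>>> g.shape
(31, 2, 7)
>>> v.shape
(3, 2, 7)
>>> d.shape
(3, 2, 29)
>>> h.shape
(2,)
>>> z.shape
(2, 29)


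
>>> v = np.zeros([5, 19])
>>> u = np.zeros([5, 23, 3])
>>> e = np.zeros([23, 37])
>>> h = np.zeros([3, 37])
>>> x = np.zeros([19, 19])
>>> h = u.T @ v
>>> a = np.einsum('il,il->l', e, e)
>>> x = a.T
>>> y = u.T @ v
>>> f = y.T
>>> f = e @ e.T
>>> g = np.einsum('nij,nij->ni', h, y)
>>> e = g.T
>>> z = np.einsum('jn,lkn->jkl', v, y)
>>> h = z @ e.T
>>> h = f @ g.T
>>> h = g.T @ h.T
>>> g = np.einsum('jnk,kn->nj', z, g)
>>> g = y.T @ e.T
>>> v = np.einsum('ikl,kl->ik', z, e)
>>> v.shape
(5, 23)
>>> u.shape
(5, 23, 3)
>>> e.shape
(23, 3)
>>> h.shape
(23, 23)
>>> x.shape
(37,)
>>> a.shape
(37,)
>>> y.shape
(3, 23, 19)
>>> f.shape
(23, 23)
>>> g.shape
(19, 23, 23)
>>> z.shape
(5, 23, 3)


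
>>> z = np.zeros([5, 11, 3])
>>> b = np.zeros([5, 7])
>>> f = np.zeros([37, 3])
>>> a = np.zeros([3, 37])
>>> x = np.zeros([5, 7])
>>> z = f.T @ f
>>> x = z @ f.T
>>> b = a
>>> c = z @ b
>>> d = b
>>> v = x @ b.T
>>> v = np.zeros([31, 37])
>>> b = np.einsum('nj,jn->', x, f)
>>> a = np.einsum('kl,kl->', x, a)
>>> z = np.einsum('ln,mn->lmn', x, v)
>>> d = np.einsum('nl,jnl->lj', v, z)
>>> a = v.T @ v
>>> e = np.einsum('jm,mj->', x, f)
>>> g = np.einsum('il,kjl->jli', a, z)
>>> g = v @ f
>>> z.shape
(3, 31, 37)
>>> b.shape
()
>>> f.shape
(37, 3)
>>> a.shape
(37, 37)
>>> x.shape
(3, 37)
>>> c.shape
(3, 37)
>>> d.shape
(37, 3)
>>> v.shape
(31, 37)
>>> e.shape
()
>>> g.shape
(31, 3)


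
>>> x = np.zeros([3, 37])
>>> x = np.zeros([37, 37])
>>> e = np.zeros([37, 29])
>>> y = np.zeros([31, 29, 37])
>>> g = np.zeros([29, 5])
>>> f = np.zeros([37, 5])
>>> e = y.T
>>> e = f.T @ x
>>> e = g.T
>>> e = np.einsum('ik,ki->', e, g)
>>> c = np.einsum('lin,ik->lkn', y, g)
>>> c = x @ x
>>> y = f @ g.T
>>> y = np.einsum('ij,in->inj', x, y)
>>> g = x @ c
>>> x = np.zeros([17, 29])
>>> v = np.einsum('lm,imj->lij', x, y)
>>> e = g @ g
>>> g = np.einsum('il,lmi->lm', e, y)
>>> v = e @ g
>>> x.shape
(17, 29)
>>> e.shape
(37, 37)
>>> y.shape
(37, 29, 37)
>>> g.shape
(37, 29)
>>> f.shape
(37, 5)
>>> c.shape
(37, 37)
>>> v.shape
(37, 29)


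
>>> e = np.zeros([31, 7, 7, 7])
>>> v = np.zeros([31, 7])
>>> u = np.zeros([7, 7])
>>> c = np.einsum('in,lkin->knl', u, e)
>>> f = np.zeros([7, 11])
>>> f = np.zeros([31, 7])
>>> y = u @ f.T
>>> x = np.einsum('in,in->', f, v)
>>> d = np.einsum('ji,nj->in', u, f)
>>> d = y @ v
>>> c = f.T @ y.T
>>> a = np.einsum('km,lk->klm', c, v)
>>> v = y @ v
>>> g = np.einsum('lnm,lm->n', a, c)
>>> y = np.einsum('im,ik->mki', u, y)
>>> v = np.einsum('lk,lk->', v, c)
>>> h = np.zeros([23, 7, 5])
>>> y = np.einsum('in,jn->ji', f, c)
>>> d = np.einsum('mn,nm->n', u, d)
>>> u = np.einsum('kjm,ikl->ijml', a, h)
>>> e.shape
(31, 7, 7, 7)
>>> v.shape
()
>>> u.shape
(23, 31, 7, 5)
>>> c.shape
(7, 7)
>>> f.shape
(31, 7)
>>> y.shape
(7, 31)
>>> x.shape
()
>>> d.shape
(7,)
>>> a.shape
(7, 31, 7)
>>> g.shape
(31,)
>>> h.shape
(23, 7, 5)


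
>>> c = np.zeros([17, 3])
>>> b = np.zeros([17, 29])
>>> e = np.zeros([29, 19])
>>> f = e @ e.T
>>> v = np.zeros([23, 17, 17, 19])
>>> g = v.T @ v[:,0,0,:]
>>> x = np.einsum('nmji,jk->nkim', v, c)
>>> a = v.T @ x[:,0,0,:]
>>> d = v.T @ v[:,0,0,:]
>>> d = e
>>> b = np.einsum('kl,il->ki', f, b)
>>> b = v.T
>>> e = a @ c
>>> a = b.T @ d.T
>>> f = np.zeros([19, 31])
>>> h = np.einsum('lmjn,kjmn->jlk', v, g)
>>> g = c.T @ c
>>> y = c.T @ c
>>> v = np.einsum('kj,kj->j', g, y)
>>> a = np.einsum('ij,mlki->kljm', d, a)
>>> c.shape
(17, 3)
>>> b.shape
(19, 17, 17, 23)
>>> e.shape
(19, 17, 17, 3)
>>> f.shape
(19, 31)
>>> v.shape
(3,)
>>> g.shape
(3, 3)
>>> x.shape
(23, 3, 19, 17)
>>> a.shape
(17, 17, 19, 23)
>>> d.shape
(29, 19)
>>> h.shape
(17, 23, 19)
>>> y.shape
(3, 3)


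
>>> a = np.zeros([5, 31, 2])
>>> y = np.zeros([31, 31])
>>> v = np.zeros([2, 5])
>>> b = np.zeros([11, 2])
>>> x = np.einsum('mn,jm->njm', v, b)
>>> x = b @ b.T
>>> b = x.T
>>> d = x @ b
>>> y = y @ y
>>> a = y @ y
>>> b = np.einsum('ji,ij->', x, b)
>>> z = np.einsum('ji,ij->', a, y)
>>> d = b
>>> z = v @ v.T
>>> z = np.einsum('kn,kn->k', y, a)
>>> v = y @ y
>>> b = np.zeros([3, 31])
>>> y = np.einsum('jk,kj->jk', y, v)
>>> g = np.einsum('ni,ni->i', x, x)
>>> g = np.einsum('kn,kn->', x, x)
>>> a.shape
(31, 31)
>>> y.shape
(31, 31)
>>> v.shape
(31, 31)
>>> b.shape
(3, 31)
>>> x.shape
(11, 11)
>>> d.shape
()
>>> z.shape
(31,)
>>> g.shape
()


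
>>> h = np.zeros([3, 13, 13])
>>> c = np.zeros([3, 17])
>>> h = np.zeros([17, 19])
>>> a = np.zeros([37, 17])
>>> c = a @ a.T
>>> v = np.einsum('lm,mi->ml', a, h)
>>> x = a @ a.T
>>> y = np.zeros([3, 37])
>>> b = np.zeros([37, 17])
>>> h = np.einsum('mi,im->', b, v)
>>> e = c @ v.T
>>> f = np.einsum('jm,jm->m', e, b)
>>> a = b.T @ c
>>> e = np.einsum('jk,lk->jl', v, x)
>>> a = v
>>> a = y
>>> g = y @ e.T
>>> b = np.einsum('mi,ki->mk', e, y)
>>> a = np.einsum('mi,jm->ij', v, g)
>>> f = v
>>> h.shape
()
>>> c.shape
(37, 37)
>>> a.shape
(37, 3)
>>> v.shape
(17, 37)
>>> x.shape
(37, 37)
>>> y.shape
(3, 37)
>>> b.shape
(17, 3)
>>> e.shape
(17, 37)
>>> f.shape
(17, 37)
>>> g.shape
(3, 17)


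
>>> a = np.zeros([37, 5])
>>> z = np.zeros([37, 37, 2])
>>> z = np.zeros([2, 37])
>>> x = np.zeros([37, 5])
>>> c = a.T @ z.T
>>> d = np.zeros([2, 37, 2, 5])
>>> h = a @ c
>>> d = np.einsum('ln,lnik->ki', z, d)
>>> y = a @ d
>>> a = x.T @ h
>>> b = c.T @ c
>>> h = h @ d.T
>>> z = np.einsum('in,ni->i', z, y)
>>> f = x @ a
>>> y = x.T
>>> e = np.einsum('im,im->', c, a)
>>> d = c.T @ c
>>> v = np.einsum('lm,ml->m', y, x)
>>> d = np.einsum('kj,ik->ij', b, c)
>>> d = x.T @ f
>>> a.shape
(5, 2)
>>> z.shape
(2,)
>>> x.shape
(37, 5)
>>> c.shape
(5, 2)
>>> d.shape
(5, 2)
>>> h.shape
(37, 5)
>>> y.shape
(5, 37)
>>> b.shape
(2, 2)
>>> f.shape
(37, 2)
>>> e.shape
()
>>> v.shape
(37,)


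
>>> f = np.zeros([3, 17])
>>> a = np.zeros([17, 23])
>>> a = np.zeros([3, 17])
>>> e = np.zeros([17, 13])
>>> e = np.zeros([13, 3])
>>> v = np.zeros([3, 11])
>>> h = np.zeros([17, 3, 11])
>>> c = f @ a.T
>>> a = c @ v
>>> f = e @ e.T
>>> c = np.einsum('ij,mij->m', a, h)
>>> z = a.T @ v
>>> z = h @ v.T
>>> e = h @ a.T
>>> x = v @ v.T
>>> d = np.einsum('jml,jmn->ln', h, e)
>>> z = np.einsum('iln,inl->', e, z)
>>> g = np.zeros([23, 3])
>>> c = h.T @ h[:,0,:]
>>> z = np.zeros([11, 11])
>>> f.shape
(13, 13)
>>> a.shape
(3, 11)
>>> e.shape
(17, 3, 3)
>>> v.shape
(3, 11)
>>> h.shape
(17, 3, 11)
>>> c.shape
(11, 3, 11)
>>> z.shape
(11, 11)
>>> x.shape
(3, 3)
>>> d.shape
(11, 3)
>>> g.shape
(23, 3)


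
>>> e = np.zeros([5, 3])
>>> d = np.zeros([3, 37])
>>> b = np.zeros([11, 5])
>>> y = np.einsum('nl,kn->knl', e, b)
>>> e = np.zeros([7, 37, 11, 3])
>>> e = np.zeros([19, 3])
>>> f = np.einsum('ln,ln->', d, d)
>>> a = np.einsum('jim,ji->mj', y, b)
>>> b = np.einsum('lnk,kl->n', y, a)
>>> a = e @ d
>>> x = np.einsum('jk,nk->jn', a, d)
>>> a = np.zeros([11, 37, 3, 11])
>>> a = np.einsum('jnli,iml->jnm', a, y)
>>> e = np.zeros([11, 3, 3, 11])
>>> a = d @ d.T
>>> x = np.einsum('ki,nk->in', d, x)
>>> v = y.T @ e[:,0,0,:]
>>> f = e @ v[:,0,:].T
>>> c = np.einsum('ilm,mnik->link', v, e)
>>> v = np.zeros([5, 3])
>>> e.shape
(11, 3, 3, 11)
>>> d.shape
(3, 37)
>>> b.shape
(5,)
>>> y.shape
(11, 5, 3)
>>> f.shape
(11, 3, 3, 3)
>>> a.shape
(3, 3)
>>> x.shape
(37, 19)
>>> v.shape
(5, 3)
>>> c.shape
(5, 3, 3, 11)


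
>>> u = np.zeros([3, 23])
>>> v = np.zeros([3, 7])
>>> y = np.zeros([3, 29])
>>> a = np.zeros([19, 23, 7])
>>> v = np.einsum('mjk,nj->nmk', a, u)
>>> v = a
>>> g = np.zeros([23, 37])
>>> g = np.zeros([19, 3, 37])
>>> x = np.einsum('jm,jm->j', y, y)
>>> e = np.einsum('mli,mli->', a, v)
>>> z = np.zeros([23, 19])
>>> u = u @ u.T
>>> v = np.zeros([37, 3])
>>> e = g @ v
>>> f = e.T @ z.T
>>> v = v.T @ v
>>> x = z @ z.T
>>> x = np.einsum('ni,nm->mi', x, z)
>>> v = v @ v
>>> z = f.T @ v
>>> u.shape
(3, 3)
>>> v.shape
(3, 3)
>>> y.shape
(3, 29)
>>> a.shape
(19, 23, 7)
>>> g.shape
(19, 3, 37)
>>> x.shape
(19, 23)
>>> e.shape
(19, 3, 3)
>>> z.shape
(23, 3, 3)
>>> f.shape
(3, 3, 23)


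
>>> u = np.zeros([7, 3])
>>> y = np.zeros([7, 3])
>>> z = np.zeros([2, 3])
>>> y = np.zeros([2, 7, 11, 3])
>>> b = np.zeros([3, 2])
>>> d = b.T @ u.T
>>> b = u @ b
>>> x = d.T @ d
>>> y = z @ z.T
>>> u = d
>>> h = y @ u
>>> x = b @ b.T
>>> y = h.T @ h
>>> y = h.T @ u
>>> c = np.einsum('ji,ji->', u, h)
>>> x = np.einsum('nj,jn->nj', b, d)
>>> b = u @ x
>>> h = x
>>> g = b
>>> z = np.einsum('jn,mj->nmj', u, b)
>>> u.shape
(2, 7)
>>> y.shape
(7, 7)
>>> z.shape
(7, 2, 2)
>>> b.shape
(2, 2)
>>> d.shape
(2, 7)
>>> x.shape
(7, 2)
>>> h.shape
(7, 2)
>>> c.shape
()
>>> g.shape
(2, 2)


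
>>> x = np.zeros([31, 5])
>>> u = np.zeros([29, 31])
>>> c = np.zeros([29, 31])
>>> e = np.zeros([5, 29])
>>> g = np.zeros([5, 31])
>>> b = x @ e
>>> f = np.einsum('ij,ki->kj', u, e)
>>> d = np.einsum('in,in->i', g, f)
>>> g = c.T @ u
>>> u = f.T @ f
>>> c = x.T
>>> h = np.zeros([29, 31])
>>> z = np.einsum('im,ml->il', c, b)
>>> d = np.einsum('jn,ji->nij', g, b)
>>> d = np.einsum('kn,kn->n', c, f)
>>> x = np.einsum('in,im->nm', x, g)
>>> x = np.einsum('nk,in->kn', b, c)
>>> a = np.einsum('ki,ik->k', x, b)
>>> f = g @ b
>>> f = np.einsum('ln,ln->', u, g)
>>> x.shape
(29, 31)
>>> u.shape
(31, 31)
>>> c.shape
(5, 31)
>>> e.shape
(5, 29)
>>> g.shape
(31, 31)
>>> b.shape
(31, 29)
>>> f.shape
()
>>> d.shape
(31,)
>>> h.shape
(29, 31)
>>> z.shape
(5, 29)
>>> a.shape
(29,)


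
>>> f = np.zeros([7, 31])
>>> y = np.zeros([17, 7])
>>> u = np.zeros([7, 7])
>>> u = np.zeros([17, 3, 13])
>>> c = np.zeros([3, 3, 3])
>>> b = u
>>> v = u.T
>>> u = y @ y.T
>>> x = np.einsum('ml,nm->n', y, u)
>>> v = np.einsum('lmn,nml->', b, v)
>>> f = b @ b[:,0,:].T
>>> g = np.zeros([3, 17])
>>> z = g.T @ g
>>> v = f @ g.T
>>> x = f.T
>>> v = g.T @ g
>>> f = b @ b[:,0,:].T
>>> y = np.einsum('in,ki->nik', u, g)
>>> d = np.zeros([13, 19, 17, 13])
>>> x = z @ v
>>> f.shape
(17, 3, 17)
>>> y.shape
(17, 17, 3)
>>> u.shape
(17, 17)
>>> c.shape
(3, 3, 3)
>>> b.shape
(17, 3, 13)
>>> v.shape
(17, 17)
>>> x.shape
(17, 17)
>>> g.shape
(3, 17)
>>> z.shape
(17, 17)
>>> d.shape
(13, 19, 17, 13)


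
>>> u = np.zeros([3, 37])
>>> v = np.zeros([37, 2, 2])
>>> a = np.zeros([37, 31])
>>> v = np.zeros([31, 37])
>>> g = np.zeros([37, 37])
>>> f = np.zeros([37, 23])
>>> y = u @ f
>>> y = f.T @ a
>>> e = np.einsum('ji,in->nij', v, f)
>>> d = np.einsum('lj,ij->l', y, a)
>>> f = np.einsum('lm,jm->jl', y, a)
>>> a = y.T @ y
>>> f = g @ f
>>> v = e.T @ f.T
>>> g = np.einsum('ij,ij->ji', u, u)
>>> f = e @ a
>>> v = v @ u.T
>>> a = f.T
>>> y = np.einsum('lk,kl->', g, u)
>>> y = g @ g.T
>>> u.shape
(3, 37)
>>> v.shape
(31, 37, 3)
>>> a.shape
(31, 37, 23)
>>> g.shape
(37, 3)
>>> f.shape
(23, 37, 31)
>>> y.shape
(37, 37)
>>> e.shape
(23, 37, 31)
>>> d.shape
(23,)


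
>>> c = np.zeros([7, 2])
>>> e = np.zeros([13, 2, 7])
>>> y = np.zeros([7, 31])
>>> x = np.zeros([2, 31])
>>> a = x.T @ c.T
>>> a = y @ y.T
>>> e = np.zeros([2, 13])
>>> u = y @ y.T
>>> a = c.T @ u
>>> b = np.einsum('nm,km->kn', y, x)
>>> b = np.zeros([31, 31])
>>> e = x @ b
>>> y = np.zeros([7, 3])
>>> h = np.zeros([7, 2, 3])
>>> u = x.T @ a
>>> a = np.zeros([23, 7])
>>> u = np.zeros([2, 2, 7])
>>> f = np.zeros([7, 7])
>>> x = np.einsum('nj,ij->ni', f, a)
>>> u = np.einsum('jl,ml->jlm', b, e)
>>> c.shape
(7, 2)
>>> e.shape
(2, 31)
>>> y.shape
(7, 3)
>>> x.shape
(7, 23)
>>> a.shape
(23, 7)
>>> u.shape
(31, 31, 2)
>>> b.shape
(31, 31)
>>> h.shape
(7, 2, 3)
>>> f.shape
(7, 7)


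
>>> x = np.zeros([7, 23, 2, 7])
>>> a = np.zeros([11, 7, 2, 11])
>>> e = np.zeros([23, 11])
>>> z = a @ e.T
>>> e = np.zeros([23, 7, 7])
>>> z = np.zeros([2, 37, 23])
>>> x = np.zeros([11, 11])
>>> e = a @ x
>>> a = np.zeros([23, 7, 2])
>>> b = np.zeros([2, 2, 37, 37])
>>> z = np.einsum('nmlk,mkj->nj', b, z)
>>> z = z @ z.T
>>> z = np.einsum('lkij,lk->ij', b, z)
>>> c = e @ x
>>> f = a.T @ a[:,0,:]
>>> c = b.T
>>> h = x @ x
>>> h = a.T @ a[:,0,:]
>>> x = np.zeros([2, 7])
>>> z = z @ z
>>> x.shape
(2, 7)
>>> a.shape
(23, 7, 2)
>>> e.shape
(11, 7, 2, 11)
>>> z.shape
(37, 37)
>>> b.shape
(2, 2, 37, 37)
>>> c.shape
(37, 37, 2, 2)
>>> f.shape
(2, 7, 2)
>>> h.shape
(2, 7, 2)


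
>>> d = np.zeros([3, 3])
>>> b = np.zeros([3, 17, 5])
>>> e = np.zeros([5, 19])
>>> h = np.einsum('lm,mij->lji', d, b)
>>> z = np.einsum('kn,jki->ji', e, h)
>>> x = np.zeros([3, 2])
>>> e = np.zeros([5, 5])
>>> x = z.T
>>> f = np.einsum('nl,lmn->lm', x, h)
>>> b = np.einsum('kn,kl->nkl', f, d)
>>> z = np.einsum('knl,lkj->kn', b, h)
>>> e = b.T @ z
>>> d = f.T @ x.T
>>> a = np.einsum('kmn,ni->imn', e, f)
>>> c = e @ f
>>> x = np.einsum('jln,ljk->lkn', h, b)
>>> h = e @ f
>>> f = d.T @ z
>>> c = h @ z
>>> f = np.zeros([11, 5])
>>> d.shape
(5, 17)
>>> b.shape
(5, 3, 3)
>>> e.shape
(3, 3, 3)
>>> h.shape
(3, 3, 5)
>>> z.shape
(5, 3)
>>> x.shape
(5, 3, 17)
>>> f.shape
(11, 5)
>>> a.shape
(5, 3, 3)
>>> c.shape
(3, 3, 3)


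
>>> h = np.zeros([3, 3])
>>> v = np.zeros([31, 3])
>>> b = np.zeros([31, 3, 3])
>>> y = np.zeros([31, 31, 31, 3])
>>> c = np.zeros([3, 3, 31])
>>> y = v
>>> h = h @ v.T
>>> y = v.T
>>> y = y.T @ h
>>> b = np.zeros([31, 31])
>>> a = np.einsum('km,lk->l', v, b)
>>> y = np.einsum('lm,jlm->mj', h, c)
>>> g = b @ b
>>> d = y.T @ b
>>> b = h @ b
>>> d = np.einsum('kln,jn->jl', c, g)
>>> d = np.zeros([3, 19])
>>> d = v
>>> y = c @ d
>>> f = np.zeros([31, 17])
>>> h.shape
(3, 31)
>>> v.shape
(31, 3)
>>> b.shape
(3, 31)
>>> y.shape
(3, 3, 3)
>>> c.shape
(3, 3, 31)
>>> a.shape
(31,)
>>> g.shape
(31, 31)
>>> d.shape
(31, 3)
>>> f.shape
(31, 17)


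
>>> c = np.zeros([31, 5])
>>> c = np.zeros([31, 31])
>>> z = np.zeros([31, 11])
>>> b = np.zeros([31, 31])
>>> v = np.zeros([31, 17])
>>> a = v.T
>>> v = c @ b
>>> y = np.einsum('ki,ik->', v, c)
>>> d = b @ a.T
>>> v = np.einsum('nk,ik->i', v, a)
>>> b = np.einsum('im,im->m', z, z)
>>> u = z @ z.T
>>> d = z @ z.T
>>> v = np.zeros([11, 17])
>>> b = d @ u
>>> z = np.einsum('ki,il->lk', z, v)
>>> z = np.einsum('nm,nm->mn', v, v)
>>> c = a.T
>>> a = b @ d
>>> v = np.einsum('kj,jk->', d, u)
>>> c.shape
(31, 17)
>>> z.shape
(17, 11)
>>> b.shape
(31, 31)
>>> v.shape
()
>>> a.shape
(31, 31)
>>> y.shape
()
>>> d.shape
(31, 31)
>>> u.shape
(31, 31)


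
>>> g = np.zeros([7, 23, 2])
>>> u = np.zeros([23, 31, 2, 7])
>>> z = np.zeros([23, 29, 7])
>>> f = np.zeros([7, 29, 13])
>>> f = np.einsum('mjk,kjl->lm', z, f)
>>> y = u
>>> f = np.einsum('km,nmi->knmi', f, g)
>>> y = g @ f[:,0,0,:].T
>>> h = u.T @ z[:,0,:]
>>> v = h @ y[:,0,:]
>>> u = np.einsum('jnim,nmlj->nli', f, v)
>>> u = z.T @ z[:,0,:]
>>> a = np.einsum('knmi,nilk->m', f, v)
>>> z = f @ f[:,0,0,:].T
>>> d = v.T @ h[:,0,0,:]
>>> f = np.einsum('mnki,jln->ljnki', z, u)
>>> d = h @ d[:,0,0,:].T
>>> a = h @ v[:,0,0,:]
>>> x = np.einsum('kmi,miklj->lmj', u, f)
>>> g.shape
(7, 23, 2)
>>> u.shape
(7, 29, 7)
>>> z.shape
(13, 7, 23, 13)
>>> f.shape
(29, 7, 7, 23, 13)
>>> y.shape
(7, 23, 13)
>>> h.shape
(7, 2, 31, 7)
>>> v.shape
(7, 2, 31, 13)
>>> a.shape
(7, 2, 31, 13)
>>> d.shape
(7, 2, 31, 13)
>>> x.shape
(23, 29, 13)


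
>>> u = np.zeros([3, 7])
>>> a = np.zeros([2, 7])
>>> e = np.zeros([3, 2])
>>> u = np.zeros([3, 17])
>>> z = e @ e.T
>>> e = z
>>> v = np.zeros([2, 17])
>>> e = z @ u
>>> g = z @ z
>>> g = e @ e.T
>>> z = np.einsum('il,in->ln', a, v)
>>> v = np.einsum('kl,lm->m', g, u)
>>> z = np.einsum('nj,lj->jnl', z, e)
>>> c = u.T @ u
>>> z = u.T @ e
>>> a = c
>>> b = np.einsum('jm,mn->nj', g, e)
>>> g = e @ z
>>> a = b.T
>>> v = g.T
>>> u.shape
(3, 17)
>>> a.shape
(3, 17)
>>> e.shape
(3, 17)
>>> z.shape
(17, 17)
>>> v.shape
(17, 3)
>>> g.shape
(3, 17)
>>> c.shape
(17, 17)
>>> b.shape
(17, 3)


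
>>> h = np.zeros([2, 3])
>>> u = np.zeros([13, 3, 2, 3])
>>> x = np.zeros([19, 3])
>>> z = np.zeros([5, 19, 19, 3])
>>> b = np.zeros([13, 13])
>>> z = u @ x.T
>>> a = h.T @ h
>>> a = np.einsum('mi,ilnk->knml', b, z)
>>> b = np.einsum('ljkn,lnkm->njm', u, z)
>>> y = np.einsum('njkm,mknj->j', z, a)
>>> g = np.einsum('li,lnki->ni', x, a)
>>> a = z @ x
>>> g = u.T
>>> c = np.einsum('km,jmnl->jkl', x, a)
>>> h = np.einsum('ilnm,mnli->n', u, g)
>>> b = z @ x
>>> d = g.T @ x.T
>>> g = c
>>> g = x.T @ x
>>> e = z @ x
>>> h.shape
(2,)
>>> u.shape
(13, 3, 2, 3)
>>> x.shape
(19, 3)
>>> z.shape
(13, 3, 2, 19)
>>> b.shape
(13, 3, 2, 3)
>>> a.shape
(13, 3, 2, 3)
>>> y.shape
(3,)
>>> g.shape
(3, 3)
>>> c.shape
(13, 19, 3)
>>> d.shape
(13, 3, 2, 19)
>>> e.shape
(13, 3, 2, 3)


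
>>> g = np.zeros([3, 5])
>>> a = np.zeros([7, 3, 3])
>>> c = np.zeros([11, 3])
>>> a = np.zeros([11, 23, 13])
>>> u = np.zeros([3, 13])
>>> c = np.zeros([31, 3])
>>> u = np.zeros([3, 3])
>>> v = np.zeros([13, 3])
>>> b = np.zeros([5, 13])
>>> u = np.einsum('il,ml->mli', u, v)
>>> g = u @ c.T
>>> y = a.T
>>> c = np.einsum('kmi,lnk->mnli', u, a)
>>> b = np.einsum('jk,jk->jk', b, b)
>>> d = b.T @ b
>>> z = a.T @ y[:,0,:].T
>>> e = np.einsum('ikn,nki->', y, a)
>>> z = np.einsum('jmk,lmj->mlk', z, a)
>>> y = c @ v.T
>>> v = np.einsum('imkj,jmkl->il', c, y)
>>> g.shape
(13, 3, 31)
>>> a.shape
(11, 23, 13)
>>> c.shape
(3, 23, 11, 3)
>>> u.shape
(13, 3, 3)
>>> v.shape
(3, 13)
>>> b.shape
(5, 13)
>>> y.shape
(3, 23, 11, 13)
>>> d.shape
(13, 13)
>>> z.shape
(23, 11, 13)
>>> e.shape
()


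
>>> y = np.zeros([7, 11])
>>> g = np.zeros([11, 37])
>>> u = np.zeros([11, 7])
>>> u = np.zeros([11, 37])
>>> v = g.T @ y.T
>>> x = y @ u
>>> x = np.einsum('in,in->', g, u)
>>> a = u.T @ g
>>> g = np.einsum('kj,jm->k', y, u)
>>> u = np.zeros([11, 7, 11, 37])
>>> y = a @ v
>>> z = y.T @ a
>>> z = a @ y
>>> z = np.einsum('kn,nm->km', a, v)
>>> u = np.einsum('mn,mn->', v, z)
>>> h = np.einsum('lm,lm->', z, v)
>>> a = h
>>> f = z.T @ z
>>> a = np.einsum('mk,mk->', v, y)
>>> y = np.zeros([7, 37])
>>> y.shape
(7, 37)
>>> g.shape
(7,)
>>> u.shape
()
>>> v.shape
(37, 7)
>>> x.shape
()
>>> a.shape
()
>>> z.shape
(37, 7)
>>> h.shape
()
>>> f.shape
(7, 7)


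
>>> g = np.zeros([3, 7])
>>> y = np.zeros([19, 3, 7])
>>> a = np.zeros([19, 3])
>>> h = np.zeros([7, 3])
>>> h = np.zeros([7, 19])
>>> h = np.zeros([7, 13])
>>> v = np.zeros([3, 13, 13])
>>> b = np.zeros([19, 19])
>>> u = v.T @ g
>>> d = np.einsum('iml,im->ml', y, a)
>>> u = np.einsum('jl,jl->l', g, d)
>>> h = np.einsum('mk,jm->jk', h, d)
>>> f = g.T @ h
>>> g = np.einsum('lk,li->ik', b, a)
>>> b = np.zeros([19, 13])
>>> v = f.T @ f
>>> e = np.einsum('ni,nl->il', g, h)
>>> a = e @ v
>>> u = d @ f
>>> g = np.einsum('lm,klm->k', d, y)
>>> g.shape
(19,)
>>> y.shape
(19, 3, 7)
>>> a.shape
(19, 13)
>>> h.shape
(3, 13)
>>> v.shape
(13, 13)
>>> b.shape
(19, 13)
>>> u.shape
(3, 13)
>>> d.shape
(3, 7)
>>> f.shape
(7, 13)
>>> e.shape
(19, 13)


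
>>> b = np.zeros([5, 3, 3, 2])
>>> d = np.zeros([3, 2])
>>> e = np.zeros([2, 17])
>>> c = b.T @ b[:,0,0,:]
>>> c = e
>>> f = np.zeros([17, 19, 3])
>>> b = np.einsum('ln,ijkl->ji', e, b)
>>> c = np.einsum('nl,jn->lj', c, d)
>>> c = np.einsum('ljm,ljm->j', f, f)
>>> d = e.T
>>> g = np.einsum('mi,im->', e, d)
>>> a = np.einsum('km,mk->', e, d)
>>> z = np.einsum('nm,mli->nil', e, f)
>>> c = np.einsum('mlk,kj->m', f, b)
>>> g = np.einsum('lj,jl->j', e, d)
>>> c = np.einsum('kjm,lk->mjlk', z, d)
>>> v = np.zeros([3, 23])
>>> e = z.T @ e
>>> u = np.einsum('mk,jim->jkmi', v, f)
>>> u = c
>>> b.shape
(3, 5)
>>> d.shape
(17, 2)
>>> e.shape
(19, 3, 17)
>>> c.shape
(19, 3, 17, 2)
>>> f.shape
(17, 19, 3)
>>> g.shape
(17,)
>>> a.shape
()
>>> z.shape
(2, 3, 19)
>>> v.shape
(3, 23)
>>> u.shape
(19, 3, 17, 2)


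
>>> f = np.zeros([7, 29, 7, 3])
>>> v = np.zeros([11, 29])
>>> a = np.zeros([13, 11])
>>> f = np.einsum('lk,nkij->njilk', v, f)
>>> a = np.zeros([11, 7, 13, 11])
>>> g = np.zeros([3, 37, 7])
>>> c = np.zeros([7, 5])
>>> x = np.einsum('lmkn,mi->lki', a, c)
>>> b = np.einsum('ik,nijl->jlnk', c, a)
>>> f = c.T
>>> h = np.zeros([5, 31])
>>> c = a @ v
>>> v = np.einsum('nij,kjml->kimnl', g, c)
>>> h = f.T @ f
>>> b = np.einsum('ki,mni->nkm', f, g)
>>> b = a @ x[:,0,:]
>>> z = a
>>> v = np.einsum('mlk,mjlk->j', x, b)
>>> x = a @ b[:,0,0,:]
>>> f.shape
(5, 7)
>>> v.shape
(7,)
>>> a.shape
(11, 7, 13, 11)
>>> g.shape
(3, 37, 7)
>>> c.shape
(11, 7, 13, 29)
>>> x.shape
(11, 7, 13, 5)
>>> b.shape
(11, 7, 13, 5)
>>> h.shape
(7, 7)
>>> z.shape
(11, 7, 13, 11)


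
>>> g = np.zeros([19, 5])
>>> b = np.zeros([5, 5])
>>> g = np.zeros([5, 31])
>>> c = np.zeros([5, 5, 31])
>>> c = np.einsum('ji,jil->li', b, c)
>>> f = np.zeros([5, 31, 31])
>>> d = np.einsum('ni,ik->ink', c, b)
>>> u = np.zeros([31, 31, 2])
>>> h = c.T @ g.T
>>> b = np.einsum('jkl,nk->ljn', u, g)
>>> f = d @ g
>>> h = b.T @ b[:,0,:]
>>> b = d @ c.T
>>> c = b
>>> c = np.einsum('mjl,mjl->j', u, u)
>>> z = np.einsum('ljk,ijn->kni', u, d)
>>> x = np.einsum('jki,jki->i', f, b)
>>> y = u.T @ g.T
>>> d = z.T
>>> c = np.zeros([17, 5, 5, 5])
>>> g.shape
(5, 31)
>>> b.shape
(5, 31, 31)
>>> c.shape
(17, 5, 5, 5)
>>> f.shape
(5, 31, 31)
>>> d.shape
(5, 5, 2)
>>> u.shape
(31, 31, 2)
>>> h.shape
(5, 31, 5)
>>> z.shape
(2, 5, 5)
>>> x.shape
(31,)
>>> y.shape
(2, 31, 5)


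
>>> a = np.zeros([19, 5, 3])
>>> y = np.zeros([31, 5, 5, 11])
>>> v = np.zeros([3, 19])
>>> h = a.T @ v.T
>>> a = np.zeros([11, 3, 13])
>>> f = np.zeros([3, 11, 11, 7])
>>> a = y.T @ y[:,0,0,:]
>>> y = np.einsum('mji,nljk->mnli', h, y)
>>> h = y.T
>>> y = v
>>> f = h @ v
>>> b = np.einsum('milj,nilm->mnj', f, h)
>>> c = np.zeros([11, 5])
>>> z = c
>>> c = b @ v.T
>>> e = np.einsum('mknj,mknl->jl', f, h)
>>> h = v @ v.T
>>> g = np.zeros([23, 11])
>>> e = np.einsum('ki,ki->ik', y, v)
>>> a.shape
(11, 5, 5, 11)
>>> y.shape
(3, 19)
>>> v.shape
(3, 19)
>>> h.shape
(3, 3)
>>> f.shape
(3, 5, 31, 19)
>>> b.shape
(3, 3, 19)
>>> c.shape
(3, 3, 3)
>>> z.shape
(11, 5)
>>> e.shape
(19, 3)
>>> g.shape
(23, 11)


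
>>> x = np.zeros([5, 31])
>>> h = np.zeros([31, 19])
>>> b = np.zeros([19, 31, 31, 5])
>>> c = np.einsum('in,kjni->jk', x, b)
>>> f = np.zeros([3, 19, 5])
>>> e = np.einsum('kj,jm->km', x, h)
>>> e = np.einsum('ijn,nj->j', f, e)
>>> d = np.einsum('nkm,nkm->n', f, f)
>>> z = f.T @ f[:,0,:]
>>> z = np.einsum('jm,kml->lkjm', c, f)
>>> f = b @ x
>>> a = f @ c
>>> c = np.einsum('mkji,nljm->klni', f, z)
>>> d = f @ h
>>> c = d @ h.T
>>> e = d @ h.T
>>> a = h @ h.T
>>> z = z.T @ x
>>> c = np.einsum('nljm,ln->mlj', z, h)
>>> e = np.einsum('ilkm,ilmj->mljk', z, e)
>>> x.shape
(5, 31)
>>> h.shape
(31, 19)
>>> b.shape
(19, 31, 31, 5)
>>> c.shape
(31, 31, 3)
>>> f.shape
(19, 31, 31, 31)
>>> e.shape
(31, 31, 31, 3)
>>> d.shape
(19, 31, 31, 19)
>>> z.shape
(19, 31, 3, 31)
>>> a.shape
(31, 31)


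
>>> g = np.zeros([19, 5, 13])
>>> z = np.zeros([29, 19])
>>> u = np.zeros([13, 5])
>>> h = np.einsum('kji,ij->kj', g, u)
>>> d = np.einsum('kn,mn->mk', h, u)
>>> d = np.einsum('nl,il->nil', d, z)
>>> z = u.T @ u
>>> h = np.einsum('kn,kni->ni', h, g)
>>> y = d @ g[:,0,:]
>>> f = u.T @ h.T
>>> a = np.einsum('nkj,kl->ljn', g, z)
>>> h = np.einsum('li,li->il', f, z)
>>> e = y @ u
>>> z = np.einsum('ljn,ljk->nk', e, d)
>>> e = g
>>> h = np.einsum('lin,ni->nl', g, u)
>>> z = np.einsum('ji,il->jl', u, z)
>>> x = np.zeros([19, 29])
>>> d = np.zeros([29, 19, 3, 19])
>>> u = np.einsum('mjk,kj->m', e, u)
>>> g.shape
(19, 5, 13)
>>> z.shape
(13, 19)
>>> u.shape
(19,)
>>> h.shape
(13, 19)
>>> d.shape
(29, 19, 3, 19)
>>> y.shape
(13, 29, 13)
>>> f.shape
(5, 5)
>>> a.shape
(5, 13, 19)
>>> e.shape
(19, 5, 13)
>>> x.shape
(19, 29)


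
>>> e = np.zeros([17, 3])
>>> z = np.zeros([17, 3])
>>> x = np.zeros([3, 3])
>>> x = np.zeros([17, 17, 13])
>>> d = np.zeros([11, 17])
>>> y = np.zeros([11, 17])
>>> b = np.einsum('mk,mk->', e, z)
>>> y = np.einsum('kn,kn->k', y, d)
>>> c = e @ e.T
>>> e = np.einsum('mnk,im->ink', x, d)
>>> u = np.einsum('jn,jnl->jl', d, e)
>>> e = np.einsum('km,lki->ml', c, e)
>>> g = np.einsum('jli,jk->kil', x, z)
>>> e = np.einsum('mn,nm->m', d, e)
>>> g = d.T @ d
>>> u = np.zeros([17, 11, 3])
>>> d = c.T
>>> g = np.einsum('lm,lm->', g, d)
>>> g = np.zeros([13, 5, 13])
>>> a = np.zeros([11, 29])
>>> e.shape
(11,)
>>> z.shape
(17, 3)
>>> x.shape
(17, 17, 13)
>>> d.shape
(17, 17)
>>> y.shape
(11,)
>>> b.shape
()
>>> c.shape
(17, 17)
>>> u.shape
(17, 11, 3)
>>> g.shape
(13, 5, 13)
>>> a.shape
(11, 29)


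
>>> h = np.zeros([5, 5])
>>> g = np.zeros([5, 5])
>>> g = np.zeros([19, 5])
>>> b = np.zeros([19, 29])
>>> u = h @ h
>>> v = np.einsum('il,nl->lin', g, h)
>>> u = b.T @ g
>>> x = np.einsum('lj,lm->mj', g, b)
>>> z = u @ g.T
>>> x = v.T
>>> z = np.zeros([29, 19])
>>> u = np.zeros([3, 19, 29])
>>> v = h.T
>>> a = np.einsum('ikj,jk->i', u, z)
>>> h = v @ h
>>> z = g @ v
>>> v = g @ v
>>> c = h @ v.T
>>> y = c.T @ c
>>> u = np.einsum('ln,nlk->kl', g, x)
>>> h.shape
(5, 5)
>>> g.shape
(19, 5)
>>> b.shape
(19, 29)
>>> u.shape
(5, 19)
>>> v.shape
(19, 5)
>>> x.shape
(5, 19, 5)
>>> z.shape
(19, 5)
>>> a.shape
(3,)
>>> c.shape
(5, 19)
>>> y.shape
(19, 19)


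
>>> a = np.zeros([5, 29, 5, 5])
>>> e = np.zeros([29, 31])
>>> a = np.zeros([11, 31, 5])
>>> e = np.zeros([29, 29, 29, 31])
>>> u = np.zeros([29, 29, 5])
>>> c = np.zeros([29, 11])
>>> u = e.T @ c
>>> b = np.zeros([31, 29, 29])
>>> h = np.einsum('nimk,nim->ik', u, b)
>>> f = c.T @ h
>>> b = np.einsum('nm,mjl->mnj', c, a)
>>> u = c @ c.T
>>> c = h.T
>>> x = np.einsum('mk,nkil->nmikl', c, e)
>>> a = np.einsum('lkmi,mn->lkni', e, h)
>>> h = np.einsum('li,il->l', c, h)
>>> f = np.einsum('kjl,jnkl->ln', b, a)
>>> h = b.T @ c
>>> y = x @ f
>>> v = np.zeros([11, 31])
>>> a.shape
(29, 29, 11, 31)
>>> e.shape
(29, 29, 29, 31)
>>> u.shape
(29, 29)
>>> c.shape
(11, 29)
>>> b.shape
(11, 29, 31)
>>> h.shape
(31, 29, 29)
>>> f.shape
(31, 29)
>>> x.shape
(29, 11, 29, 29, 31)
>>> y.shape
(29, 11, 29, 29, 29)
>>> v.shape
(11, 31)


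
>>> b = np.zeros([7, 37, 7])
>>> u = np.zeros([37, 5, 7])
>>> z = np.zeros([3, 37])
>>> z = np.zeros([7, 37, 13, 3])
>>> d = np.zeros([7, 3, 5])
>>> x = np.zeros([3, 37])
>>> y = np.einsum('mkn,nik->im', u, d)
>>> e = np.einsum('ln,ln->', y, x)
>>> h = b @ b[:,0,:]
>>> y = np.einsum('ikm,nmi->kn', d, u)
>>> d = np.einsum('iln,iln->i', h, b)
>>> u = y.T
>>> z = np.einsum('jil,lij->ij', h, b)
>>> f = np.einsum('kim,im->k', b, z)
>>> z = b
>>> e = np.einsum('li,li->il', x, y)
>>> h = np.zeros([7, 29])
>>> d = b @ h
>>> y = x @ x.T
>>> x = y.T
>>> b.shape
(7, 37, 7)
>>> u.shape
(37, 3)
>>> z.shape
(7, 37, 7)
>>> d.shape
(7, 37, 29)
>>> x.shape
(3, 3)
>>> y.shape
(3, 3)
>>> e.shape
(37, 3)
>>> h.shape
(7, 29)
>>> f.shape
(7,)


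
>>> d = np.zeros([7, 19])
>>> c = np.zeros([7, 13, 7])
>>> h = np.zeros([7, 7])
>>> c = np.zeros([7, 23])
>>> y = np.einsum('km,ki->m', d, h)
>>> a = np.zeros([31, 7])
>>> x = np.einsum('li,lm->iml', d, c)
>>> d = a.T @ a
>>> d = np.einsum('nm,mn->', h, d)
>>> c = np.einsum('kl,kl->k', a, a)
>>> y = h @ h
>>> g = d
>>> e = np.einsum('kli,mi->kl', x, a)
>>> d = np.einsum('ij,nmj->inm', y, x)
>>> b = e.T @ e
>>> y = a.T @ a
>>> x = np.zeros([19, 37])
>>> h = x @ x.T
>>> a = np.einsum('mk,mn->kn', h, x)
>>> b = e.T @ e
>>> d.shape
(7, 19, 23)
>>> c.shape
(31,)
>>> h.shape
(19, 19)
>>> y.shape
(7, 7)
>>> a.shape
(19, 37)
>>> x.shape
(19, 37)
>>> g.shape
()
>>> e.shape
(19, 23)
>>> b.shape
(23, 23)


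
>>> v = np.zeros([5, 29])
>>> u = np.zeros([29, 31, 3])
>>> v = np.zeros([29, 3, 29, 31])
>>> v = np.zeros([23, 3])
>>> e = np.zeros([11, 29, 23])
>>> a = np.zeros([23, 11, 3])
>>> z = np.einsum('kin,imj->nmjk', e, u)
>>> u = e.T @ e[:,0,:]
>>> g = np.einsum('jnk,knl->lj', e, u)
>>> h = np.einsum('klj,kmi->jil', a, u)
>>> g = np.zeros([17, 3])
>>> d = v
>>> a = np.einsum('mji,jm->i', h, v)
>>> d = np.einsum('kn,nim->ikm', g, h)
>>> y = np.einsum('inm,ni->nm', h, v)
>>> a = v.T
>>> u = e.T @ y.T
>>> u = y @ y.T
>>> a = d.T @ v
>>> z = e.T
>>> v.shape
(23, 3)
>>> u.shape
(23, 23)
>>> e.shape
(11, 29, 23)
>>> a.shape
(11, 17, 3)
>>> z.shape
(23, 29, 11)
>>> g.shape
(17, 3)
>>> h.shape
(3, 23, 11)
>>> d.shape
(23, 17, 11)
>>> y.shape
(23, 11)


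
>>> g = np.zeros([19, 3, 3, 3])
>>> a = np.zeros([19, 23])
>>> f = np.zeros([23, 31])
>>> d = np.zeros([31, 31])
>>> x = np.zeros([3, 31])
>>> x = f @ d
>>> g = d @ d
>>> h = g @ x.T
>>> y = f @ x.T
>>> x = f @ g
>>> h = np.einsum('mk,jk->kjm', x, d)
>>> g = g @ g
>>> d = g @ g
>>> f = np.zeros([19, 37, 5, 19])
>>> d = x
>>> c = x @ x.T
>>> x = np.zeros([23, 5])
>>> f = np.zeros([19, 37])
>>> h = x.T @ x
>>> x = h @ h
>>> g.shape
(31, 31)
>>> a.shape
(19, 23)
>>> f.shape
(19, 37)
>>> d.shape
(23, 31)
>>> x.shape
(5, 5)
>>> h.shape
(5, 5)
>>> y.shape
(23, 23)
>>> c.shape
(23, 23)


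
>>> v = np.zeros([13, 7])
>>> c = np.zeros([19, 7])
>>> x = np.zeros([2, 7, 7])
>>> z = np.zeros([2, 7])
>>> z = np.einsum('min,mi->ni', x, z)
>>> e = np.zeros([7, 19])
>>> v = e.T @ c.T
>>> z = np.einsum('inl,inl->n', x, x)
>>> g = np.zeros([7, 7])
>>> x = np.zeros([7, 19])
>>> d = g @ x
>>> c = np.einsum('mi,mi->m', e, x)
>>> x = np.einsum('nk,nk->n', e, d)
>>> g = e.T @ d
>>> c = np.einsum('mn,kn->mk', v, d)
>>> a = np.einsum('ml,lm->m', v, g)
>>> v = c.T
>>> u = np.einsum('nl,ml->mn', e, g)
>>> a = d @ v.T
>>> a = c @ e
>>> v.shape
(7, 19)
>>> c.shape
(19, 7)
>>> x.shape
(7,)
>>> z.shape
(7,)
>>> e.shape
(7, 19)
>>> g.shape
(19, 19)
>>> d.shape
(7, 19)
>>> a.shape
(19, 19)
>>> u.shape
(19, 7)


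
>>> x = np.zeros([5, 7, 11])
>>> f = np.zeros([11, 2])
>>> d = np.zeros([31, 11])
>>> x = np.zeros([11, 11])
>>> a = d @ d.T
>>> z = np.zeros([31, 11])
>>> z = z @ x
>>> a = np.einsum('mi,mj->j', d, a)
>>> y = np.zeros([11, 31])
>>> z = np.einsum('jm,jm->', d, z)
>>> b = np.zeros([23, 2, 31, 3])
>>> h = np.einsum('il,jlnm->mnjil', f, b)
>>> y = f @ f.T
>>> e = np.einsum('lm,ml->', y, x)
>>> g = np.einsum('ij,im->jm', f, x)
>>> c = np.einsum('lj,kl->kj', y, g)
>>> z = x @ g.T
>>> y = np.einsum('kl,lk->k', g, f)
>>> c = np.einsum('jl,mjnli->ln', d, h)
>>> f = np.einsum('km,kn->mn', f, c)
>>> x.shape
(11, 11)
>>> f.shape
(2, 23)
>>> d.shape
(31, 11)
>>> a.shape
(31,)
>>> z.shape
(11, 2)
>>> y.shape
(2,)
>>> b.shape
(23, 2, 31, 3)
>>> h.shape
(3, 31, 23, 11, 2)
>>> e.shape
()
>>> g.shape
(2, 11)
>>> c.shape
(11, 23)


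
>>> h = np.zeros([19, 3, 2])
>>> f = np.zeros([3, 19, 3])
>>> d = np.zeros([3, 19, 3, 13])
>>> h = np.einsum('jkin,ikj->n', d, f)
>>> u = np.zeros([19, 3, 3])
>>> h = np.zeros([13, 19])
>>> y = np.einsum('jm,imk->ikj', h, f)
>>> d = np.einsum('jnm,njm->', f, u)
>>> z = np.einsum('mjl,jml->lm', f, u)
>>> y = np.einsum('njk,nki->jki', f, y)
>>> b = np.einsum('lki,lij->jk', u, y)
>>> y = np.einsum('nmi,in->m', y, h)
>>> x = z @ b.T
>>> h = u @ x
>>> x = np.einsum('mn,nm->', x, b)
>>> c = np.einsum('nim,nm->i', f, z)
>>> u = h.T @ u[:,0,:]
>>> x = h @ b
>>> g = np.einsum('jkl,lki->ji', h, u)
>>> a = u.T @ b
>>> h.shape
(19, 3, 13)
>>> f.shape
(3, 19, 3)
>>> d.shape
()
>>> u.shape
(13, 3, 3)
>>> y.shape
(3,)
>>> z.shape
(3, 3)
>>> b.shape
(13, 3)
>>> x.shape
(19, 3, 3)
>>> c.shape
(19,)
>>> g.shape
(19, 3)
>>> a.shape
(3, 3, 3)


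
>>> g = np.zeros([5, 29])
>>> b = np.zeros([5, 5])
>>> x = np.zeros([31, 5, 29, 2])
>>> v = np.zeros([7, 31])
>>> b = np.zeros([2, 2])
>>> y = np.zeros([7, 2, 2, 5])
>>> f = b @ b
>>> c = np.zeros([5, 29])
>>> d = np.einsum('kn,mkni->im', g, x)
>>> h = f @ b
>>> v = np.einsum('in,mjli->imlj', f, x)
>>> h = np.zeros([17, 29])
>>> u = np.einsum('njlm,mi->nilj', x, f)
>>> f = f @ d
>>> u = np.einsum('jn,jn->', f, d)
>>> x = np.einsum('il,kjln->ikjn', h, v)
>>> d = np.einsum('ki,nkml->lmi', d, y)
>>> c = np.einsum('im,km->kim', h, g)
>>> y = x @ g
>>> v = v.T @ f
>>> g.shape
(5, 29)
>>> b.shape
(2, 2)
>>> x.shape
(17, 2, 31, 5)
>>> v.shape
(5, 29, 31, 31)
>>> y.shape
(17, 2, 31, 29)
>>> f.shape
(2, 31)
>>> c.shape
(5, 17, 29)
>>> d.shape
(5, 2, 31)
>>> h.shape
(17, 29)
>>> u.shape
()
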